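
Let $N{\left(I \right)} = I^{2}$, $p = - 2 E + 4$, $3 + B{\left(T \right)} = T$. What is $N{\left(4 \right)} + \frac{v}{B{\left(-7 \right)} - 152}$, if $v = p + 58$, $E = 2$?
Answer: $\frac{1267}{81} \approx 15.642$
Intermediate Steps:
$B{\left(T \right)} = -3 + T$
$p = 0$ ($p = \left(-2\right) 2 + 4 = -4 + 4 = 0$)
$v = 58$ ($v = 0 + 58 = 58$)
$N{\left(4 \right)} + \frac{v}{B{\left(-7 \right)} - 152} = 4^{2} + \frac{58}{\left(-3 - 7\right) - 152} = 16 + \frac{58}{-10 - 152} = 16 + \frac{58}{-162} = 16 + 58 \left(- \frac{1}{162}\right) = 16 - \frac{29}{81} = \frac{1267}{81}$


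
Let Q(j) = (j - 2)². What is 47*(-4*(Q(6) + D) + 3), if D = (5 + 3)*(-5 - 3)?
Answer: 9165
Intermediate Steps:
D = -64 (D = 8*(-8) = -64)
Q(j) = (-2 + j)²
47*(-4*(Q(6) + D) + 3) = 47*(-4*((-2 + 6)² - 64) + 3) = 47*(-4*(4² - 64) + 3) = 47*(-4*(16 - 64) + 3) = 47*(-4*(-48) + 3) = 47*(192 + 3) = 47*195 = 9165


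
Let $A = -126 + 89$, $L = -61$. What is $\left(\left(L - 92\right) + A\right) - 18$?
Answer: $-208$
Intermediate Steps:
$A = -37$
$\left(\left(L - 92\right) + A\right) - 18 = \left(\left(-61 - 92\right) - 37\right) - 18 = \left(-153 - 37\right) - 18 = -190 - 18 = -208$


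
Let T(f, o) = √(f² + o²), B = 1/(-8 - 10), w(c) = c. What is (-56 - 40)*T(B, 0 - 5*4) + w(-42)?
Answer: -42 - 16*√129601/3 ≈ -1962.0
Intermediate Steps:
B = -1/18 (B = 1/(-18) = -1/18 ≈ -0.055556)
(-56 - 40)*T(B, 0 - 5*4) + w(-42) = (-56 - 40)*√((-1/18)² + (0 - 5*4)²) - 42 = -96*√(1/324 + (0 - 20)²) - 42 = -96*√(1/324 + (-20)²) - 42 = -96*√(1/324 + 400) - 42 = -16*√129601/3 - 42 = -42 - 16*√129601/3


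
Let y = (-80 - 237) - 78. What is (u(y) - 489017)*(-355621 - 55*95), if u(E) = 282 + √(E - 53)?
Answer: 176358069810 - 2886768*I*√7 ≈ 1.7636e+11 - 7.6377e+6*I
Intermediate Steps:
y = -395 (y = -317 - 78 = -395)
u(E) = 282 + √(-53 + E)
(u(y) - 489017)*(-355621 - 55*95) = ((282 + √(-53 - 395)) - 489017)*(-355621 - 55*95) = ((282 + √(-448)) - 489017)*(-355621 - 5225) = ((282 + 8*I*√7) - 489017)*(-360846) = (-488735 + 8*I*√7)*(-360846) = 176358069810 - 2886768*I*√7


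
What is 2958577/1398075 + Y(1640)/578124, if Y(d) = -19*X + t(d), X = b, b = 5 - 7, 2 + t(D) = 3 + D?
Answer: 570923912491/269420237100 ≈ 2.1191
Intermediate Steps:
t(D) = 1 + D (t(D) = -2 + (3 + D) = 1 + D)
b = -2
X = -2
Y(d) = 39 + d (Y(d) = -19*(-2) + (1 + d) = 38 + (1 + d) = 39 + d)
2958577/1398075 + Y(1640)/578124 = 2958577/1398075 + (39 + 1640)/578124 = 2958577*(1/1398075) + 1679*(1/578124) = 2958577/1398075 + 1679/578124 = 570923912491/269420237100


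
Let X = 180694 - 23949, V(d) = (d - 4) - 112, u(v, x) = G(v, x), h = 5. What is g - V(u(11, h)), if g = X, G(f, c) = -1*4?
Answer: 156865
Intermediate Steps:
G(f, c) = -4
u(v, x) = -4
V(d) = -116 + d (V(d) = (-4 + d) - 112 = -116 + d)
X = 156745
g = 156745
g - V(u(11, h)) = 156745 - (-116 - 4) = 156745 - 1*(-120) = 156745 + 120 = 156865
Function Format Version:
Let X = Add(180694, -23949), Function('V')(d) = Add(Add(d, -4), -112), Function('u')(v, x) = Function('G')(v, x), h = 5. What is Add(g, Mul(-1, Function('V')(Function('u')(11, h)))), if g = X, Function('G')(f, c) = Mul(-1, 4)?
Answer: 156865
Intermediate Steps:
Function('G')(f, c) = -4
Function('u')(v, x) = -4
Function('V')(d) = Add(-116, d) (Function('V')(d) = Add(Add(-4, d), -112) = Add(-116, d))
X = 156745
g = 156745
Add(g, Mul(-1, Function('V')(Function('u')(11, h)))) = Add(156745, Mul(-1, Add(-116, -4))) = Add(156745, Mul(-1, -120)) = Add(156745, 120) = 156865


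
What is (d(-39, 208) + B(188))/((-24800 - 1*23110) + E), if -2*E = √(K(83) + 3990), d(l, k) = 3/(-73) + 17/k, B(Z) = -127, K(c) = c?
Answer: 46179275205/17426426884646 - 1927751*√4073/69705707538584 ≈ 0.0026482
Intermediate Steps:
d(l, k) = -3/73 + 17/k (d(l, k) = 3*(-1/73) + 17/k = -3/73 + 17/k)
E = -√4073/2 (E = -√(83 + 3990)/2 = -√4073/2 ≈ -31.910)
(d(-39, 208) + B(188))/((-24800 - 1*23110) + E) = ((-3/73 + 17/208) - 127)/((-24800 - 1*23110) - √4073/2) = ((-3/73 + 17*(1/208)) - 127)/((-24800 - 23110) - √4073/2) = ((-3/73 + 17/208) - 127)/(-47910 - √4073/2) = (617/15184 - 127)/(-47910 - √4073/2) = -1927751/(15184*(-47910 - √4073/2))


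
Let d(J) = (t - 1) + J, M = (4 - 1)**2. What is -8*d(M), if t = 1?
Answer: -72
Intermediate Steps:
M = 9 (M = 3**2 = 9)
d(J) = J (d(J) = (1 - 1) + J = 0 + J = J)
-8*d(M) = -8*9 = -72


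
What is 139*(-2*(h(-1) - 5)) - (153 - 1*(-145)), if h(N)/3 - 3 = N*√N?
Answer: -1410 + 834*I ≈ -1410.0 + 834.0*I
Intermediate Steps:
h(N) = 9 + 3*N^(3/2) (h(N) = 9 + 3*(N*√N) = 9 + 3*N^(3/2))
139*(-2*(h(-1) - 5)) - (153 - 1*(-145)) = 139*(-2*((9 + 3*(-1)^(3/2)) - 5)) - (153 - 1*(-145)) = 139*(-2*((9 + 3*(-I)) - 5)) - (153 + 145) = 139*(-2*((9 - 3*I) - 5)) - 1*298 = 139*(-2*(4 - 3*I)) - 298 = 139*(-8 + 6*I) - 298 = (-1112 + 834*I) - 298 = -1410 + 834*I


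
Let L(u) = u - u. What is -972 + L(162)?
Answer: -972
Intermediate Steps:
L(u) = 0
-972 + L(162) = -972 + 0 = -972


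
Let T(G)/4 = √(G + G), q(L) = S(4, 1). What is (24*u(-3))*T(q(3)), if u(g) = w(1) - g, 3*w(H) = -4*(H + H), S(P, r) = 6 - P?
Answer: 64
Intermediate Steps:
q(L) = 2 (q(L) = 6 - 1*4 = 6 - 4 = 2)
w(H) = -8*H/3 (w(H) = (-4*(H + H))/3 = (-8*H)/3 = -8*H/3)
T(G) = 4*√2*√G (T(G) = 4*√(G + G) = 4*√(2*G) = 4*(√2*√G) = 4*√2*√G)
u(g) = -8/3 - g (u(g) = -8/3*1 - g = -8/3 - g)
(24*u(-3))*T(q(3)) = (24*(-8/3 - 1*(-3)))*(4*√2*√2) = (24*(-8/3 + 3))*8 = (24*(⅓))*8 = 8*8 = 64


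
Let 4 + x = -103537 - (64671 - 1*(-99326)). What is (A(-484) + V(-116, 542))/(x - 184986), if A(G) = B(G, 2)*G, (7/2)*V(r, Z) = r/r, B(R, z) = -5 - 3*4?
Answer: -28799/1583834 ≈ -0.018183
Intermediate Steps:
B(R, z) = -17 (B(R, z) = -5 - 12 = -17)
V(r, Z) = 2/7 (V(r, Z) = 2*(r/r)/7 = (2/7)*1 = 2/7)
A(G) = -17*G
x = -267538 (x = -4 + (-103537 - (64671 - 1*(-99326))) = -4 + (-103537 - (64671 + 99326)) = -4 + (-103537 - 1*163997) = -4 + (-103537 - 163997) = -4 - 267534 = -267538)
(A(-484) + V(-116, 542))/(x - 184986) = (-17*(-484) + 2/7)/(-267538 - 184986) = (8228 + 2/7)/(-452524) = (57598/7)*(-1/452524) = -28799/1583834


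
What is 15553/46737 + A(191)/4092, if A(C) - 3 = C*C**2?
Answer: 54286861669/31874634 ≈ 1703.1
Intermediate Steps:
A(C) = 3 + C**3 (A(C) = 3 + C*C**2 = 3 + C**3)
15553/46737 + A(191)/4092 = 15553/46737 + (3 + 191**3)/4092 = 15553*(1/46737) + (3 + 6967871)*(1/4092) = 15553/46737 + 6967874*(1/4092) = 15553/46737 + 3483937/2046 = 54286861669/31874634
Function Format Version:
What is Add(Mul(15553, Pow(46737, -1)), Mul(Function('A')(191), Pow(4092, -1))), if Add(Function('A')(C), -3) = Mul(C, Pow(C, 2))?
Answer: Rational(54286861669, 31874634) ≈ 1703.1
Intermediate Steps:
Function('A')(C) = Add(3, Pow(C, 3)) (Function('A')(C) = Add(3, Mul(C, Pow(C, 2))) = Add(3, Pow(C, 3)))
Add(Mul(15553, Pow(46737, -1)), Mul(Function('A')(191), Pow(4092, -1))) = Add(Mul(15553, Pow(46737, -1)), Mul(Add(3, Pow(191, 3)), Pow(4092, -1))) = Add(Mul(15553, Rational(1, 46737)), Mul(Add(3, 6967871), Rational(1, 4092))) = Add(Rational(15553, 46737), Mul(6967874, Rational(1, 4092))) = Add(Rational(15553, 46737), Rational(3483937, 2046)) = Rational(54286861669, 31874634)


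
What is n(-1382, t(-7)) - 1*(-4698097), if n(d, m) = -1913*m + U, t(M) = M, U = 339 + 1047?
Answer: 4712874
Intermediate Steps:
U = 1386
n(d, m) = 1386 - 1913*m (n(d, m) = -1913*m + 1386 = 1386 - 1913*m)
n(-1382, t(-7)) - 1*(-4698097) = (1386 - 1913*(-7)) - 1*(-4698097) = (1386 + 13391) + 4698097 = 14777 + 4698097 = 4712874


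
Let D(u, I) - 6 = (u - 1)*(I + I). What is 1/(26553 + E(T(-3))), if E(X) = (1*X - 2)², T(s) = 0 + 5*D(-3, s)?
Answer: 1/48457 ≈ 2.0637e-5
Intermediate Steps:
D(u, I) = 6 + 2*I*(-1 + u) (D(u, I) = 6 + (u - 1)*(I + I) = 6 + (-1 + u)*(2*I) = 6 + 2*I*(-1 + u))
T(s) = 30 - 40*s (T(s) = 0 + 5*(6 - 2*s + 2*s*(-3)) = 0 + 5*(6 - 2*s - 6*s) = 0 + 5*(6 - 8*s) = 0 + (30 - 40*s) = 30 - 40*s)
E(X) = (-2 + X)² (E(X) = (X - 2)² = (-2 + X)²)
1/(26553 + E(T(-3))) = 1/(26553 + (-2 + (30 - 40*(-3)))²) = 1/(26553 + (-2 + (30 + 120))²) = 1/(26553 + (-2 + 150)²) = 1/(26553 + 148²) = 1/(26553 + 21904) = 1/48457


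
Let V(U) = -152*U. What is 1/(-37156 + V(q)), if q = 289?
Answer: -1/81084 ≈ -1.2333e-5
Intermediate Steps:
1/(-37156 + V(q)) = 1/(-37156 - 152*289) = 1/(-37156 - 43928) = 1/(-81084) = -1/81084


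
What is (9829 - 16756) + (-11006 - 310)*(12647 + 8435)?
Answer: -238570839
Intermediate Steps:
(9829 - 16756) + (-11006 - 310)*(12647 + 8435) = -6927 - 11316*21082 = -6927 - 238563912 = -238570839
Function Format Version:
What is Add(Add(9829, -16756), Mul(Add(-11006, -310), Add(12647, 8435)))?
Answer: -238570839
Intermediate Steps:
Add(Add(9829, -16756), Mul(Add(-11006, -310), Add(12647, 8435))) = Add(-6927, Mul(-11316, 21082)) = Add(-6927, -238563912) = -238570839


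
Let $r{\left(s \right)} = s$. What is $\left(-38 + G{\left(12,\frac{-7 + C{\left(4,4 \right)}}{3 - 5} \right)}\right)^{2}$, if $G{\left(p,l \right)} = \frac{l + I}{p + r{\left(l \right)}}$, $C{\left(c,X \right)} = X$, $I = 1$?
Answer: $\frac{1042441}{729} \approx 1430.0$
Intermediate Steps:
$G{\left(p,l \right)} = \frac{1 + l}{l + p}$ ($G{\left(p,l \right)} = \frac{l + 1}{p + l} = \frac{1 + l}{l + p}$)
$\left(-38 + G{\left(12,\frac{-7 + C{\left(4,4 \right)}}{3 - 5} \right)}\right)^{2} = \left(-38 + \frac{1 + \frac{-7 + 4}{3 - 5}}{\frac{-7 + 4}{3 - 5} + 12}\right)^{2} = \left(-38 + \frac{1 - \frac{3}{-2}}{- \frac{3}{-2} + 12}\right)^{2} = \left(-38 + \frac{1 - - \frac{3}{2}}{\left(-3\right) \left(- \frac{1}{2}\right) + 12}\right)^{2} = \left(-38 + \frac{1 + \frac{3}{2}}{\frac{3}{2} + 12}\right)^{2} = \left(-38 + \frac{1}{\frac{27}{2}} \cdot \frac{5}{2}\right)^{2} = \left(-38 + \frac{2}{27} \cdot \frac{5}{2}\right)^{2} = \left(-38 + \frac{5}{27}\right)^{2} = \left(- \frac{1021}{27}\right)^{2} = \frac{1042441}{729}$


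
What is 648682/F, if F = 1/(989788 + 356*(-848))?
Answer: 446228347800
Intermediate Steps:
F = 1/687900 (F = 1/(989788 - 301888) = 1/687900 ≈ 1.4537e-6)
648682/F = 648682/(1/687900) = 648682*687900 = 446228347800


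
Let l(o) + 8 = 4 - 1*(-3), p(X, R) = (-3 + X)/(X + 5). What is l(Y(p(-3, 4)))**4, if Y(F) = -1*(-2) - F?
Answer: 1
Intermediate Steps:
p(X, R) = (-3 + X)/(5 + X)
Y(F) = 2 - F
l(o) = -1 (l(o) = -8 + (4 - 1*(-3)) = -8 + (4 + 3) = -8 + 7 = -1)
l(Y(p(-3, 4)))**4 = (-1)**4 = 1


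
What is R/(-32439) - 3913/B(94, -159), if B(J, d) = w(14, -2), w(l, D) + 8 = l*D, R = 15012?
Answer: 42131125/389268 ≈ 108.23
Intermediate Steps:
w(l, D) = -8 + D*l (w(l, D) = -8 + l*D = -8 + D*l)
B(J, d) = -36 (B(J, d) = -8 - 2*14 = -8 - 28 = -36)
R/(-32439) - 3913/B(94, -159) = 15012/(-32439) - 3913/(-36) = 15012*(-1/32439) - 3913*(-1/36) = -5004/10813 + 3913/36 = 42131125/389268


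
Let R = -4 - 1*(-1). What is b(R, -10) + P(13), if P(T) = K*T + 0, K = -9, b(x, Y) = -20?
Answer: -137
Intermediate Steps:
R = -3 (R = -4 + 1 = -3)
P(T) = -9*T (P(T) = -9*T + 0 = -9*T)
b(R, -10) + P(13) = -20 - 9*13 = -20 - 117 = -137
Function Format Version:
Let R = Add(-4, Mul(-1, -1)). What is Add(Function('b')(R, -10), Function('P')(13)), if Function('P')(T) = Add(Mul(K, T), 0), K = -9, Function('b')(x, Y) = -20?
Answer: -137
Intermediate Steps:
R = -3 (R = Add(-4, 1) = -3)
Function('P')(T) = Mul(-9, T) (Function('P')(T) = Add(Mul(-9, T), 0) = Mul(-9, T))
Add(Function('b')(R, -10), Function('P')(13)) = Add(-20, Mul(-9, 13)) = Add(-20, -117) = -137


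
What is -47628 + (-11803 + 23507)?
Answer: -35924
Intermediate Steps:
-47628 + (-11803 + 23507) = -47628 + 11704 = -35924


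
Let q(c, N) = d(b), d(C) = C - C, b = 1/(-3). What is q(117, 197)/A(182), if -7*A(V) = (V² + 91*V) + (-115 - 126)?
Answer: 0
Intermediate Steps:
b = -⅓ ≈ -0.33333
d(C) = 0
A(V) = 241/7 - 13*V - V²/7 (A(V) = -((V² + 91*V) + (-115 - 126))/7 = -((V² + 91*V) - 241)/7 = -(-241 + V² + 91*V)/7 = 241/7 - 13*V - V²/7)
q(c, N) = 0
q(117, 197)/A(182) = 0/(241/7 - 13*182 - ⅐*182²) = 0/(241/7 - 2366 - ⅐*33124) = 0/(241/7 - 2366 - 4732) = 0/(-49445/7) = 0*(-7/49445) = 0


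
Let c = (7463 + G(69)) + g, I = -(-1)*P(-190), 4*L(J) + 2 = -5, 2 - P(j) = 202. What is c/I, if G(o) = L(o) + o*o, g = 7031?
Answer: -77013/800 ≈ -96.266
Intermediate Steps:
P(j) = -200 (P(j) = 2 - 1*202 = 2 - 202 = -200)
L(J) = -7/4 (L(J) = -½ + (¼)*(-5) = -½ - 5/4 = -7/4)
G(o) = -7/4 + o² (G(o) = -7/4 + o*o = -7/4 + o²)
I = -200 (I = -(-1)*(-200) = -1*200 = -200)
c = 77013/4 (c = (7463 + (-7/4 + 69²)) + 7031 = (7463 + (-7/4 + 4761)) + 7031 = (7463 + 19037/4) + 7031 = 48889/4 + 7031 = 77013/4 ≈ 19253.)
c/I = (77013/4)/(-200) = (77013/4)*(-1/200) = -77013/800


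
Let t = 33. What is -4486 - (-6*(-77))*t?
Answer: -19732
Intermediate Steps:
-4486 - (-6*(-77))*t = -4486 - (-6*(-77))*33 = -4486 - 462*33 = -4486 - 1*15246 = -4486 - 15246 = -19732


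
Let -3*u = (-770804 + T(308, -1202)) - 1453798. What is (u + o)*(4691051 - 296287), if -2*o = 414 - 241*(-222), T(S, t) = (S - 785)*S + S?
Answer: 10065486200704/3 ≈ 3.3552e+12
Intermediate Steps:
T(S, t) = S + S*(-785 + S) (T(S, t) = (-785 + S)*S + S = S*(-785 + S) + S = S + S*(-785 + S))
o = -26958 (o = -(414 - 241*(-222))/2 = -(414 + 53502)/2 = -½*53916 = -26958)
u = 2371210/3 (u = -((-770804 + 308*(-784 + 308)) - 1453798)/3 = -((-770804 + 308*(-476)) - 1453798)/3 = -((-770804 - 146608) - 1453798)/3 = -(-917412 - 1453798)/3 = -⅓*(-2371210) = 2371210/3 ≈ 7.9040e+5)
(u + o)*(4691051 - 296287) = (2371210/3 - 26958)*(4691051 - 296287) = (2290336/3)*4394764 = 10065486200704/3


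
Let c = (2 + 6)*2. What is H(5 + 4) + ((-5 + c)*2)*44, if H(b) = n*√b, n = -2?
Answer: 962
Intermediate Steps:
c = 16 (c = 8*2 = 16)
H(b) = -2*√b
H(5 + 4) + ((-5 + c)*2)*44 = -2*√(5 + 4) + ((-5 + 16)*2)*44 = -2*√9 + (11*2)*44 = -2*3 + 22*44 = -6 + 968 = 962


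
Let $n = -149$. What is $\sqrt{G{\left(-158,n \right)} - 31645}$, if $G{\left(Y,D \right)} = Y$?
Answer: $i \sqrt{31803} \approx 178.33 i$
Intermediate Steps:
$\sqrt{G{\left(-158,n \right)} - 31645} = \sqrt{-158 - 31645} = \sqrt{-31803} = i \sqrt{31803}$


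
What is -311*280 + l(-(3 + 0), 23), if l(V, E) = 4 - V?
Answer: -87073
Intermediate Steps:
-311*280 + l(-(3 + 0), 23) = -311*280 + (4 - (-1)*(3 + 0)) = -87080 + (4 - (-1)*3) = -87080 + (4 - 1*(-3)) = -87080 + (4 + 3) = -87080 + 7 = -87073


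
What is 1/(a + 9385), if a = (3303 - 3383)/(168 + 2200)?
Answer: 148/1388975 ≈ 0.00010655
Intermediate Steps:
a = -5/148 (a = -80/2368 = -80*1/2368 = -5/148 ≈ -0.033784)
1/(a + 9385) = 1/(-5/148 + 9385) = 1/(1388975/148) = 148/1388975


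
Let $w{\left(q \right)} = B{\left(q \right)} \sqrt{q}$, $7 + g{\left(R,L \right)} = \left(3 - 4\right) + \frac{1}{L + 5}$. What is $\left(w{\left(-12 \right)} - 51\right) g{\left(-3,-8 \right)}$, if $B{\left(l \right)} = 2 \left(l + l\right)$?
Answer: $425 + 800 i \sqrt{3} \approx 425.0 + 1385.6 i$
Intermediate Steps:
$B{\left(l \right)} = 4 l$ ($B{\left(l \right)} = 2 \cdot 2 l = 4 l$)
$g{\left(R,L \right)} = -8 + \frac{1}{5 + L}$ ($g{\left(R,L \right)} = -7 + \left(\left(3 - 4\right) + \frac{1}{L + 5}\right) = -7 - \left(1 - \frac{1}{5 + L}\right) = -8 + \frac{1}{5 + L}$)
$w{\left(q \right)} = 4 q^{\frac{3}{2}}$ ($w{\left(q \right)} = 4 q \sqrt{q} = 4 q^{\frac{3}{2}}$)
$\left(w{\left(-12 \right)} - 51\right) g{\left(-3,-8 \right)} = \left(4 \left(-12\right)^{\frac{3}{2}} - 51\right) \frac{-39 - -64}{5 - 8} = \left(4 \left(- 24 i \sqrt{3}\right) - 51\right) \frac{-39 + 64}{-3} = \left(- 96 i \sqrt{3} - 51\right) \left(\left(- \frac{1}{3}\right) 25\right) = \left(-51 - 96 i \sqrt{3}\right) \left(- \frac{25}{3}\right) = 425 + 800 i \sqrt{3}$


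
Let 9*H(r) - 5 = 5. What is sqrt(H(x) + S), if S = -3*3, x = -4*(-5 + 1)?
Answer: I*sqrt(71)/3 ≈ 2.8087*I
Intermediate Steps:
x = 16 (x = -4*(-4) = -1*(-16) = 16)
S = -9
H(r) = 10/9 (H(r) = 5/9 + (1/9)*5 = 5/9 + 5/9 = 10/9)
sqrt(H(x) + S) = sqrt(10/9 - 9) = sqrt(-71/9) = I*sqrt(71)/3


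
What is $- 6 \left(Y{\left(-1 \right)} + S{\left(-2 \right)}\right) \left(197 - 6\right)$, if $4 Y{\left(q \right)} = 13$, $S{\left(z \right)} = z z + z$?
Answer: $- \frac{12033}{2} \approx -6016.5$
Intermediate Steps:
$S{\left(z \right)} = z + z^{2}$ ($S{\left(z \right)} = z^{2} + z = z + z^{2}$)
$Y{\left(q \right)} = \frac{13}{4}$ ($Y{\left(q \right)} = \frac{1}{4} \cdot 13 = \frac{13}{4}$)
$- 6 \left(Y{\left(-1 \right)} + S{\left(-2 \right)}\right) \left(197 - 6\right) = - 6 \left(\frac{13}{4} - 2 \left(1 - 2\right)\right) \left(197 - 6\right) = - 6 \left(\frac{13}{4} - -2\right) 191 = - 6 \left(\frac{13}{4} + 2\right) 191 = - 6 \cdot \frac{21}{4} \cdot 191 = \left(-6\right) \frac{4011}{4} = - \frac{12033}{2}$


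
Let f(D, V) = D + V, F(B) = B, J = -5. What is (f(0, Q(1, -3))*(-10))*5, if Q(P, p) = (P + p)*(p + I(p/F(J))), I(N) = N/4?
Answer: -285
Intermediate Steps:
I(N) = N/4 (I(N) = N*(¼) = N/4)
Q(P, p) = 19*p*(P + p)/20 (Q(P, p) = (P + p)*(p + (p/(-5))/4) = (P + p)*(p + (p*(-⅕))/4) = (P + p)*(p + (-p/5)/4) = (P + p)*(p - p/20) = (P + p)*(19*p/20) = 19*p*(P + p)/20)
(f(0, Q(1, -3))*(-10))*5 = ((0 + (19/20)*(-3)*(1 - 3))*(-10))*5 = ((0 + (19/20)*(-3)*(-2))*(-10))*5 = ((0 + 57/10)*(-10))*5 = ((57/10)*(-10))*5 = -57*5 = -285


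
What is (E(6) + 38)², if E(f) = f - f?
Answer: 1444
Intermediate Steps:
E(f) = 0
(E(6) + 38)² = (0 + 38)² = 38² = 1444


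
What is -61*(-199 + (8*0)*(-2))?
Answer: 12139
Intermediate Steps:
-61*(-199 + (8*0)*(-2)) = -61*(-199 + 0*(-2)) = -61*(-199 + 0) = -61*(-199) = 12139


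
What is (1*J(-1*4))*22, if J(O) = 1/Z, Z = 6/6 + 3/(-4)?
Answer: 88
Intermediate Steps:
Z = ¼ (Z = 6*(⅙) + 3*(-¼) = 1 - ¾ = ¼ ≈ 0.25000)
J(O) = 4 (J(O) = 1/(¼) = 4)
(1*J(-1*4))*22 = (1*4)*22 = 4*22 = 88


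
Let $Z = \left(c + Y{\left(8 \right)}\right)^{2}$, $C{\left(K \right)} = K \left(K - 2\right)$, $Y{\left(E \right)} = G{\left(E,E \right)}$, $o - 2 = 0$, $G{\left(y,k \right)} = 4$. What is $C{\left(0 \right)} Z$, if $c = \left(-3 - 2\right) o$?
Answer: $0$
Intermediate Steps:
$o = 2$ ($o = 2 + 0 = 2$)
$Y{\left(E \right)} = 4$
$c = -10$ ($c = \left(-3 - 2\right) 2 = \left(-5\right) 2 = -10$)
$C{\left(K \right)} = K \left(-2 + K\right)$
$Z = 36$ ($Z = \left(-10 + 4\right)^{2} = \left(-6\right)^{2} = 36$)
$C{\left(0 \right)} Z = 0 \left(-2 + 0\right) 36 = 0 \left(-2\right) 36 = 0 \cdot 36 = 0$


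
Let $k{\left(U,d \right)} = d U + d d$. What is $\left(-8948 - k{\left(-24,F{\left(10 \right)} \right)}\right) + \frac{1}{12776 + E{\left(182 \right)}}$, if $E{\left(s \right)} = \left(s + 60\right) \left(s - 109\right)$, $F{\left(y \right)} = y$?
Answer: $- \frac{268133135}{30442} \approx -8808.0$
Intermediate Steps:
$E{\left(s \right)} = \left(-109 + s\right) \left(60 + s\right)$ ($E{\left(s \right)} = \left(60 + s\right) \left(-109 + s\right) = \left(-109 + s\right) \left(60 + s\right)$)
$k{\left(U,d \right)} = d^{2} + U d$ ($k{\left(U,d \right)} = U d + d^{2} = d^{2} + U d$)
$\left(-8948 - k{\left(-24,F{\left(10 \right)} \right)}\right) + \frac{1}{12776 + E{\left(182 \right)}} = \left(-8948 - 10 \left(-24 + 10\right)\right) + \frac{1}{12776 - \left(15458 - 33124\right)} = \left(-8948 - 10 \left(-14\right)\right) + \frac{1}{12776 - -17666} = \left(-8948 - -140\right) + \frac{1}{12776 + 17666} = \left(-8948 + 140\right) + \frac{1}{30442} = -8808 + \frac{1}{30442} = - \frac{268133135}{30442}$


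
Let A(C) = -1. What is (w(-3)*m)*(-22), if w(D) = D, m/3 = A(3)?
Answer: -198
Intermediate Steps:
m = -3 (m = 3*(-1) = -3)
(w(-3)*m)*(-22) = -3*(-3)*(-22) = 9*(-22) = -198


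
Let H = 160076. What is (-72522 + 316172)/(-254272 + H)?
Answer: -121825/47098 ≈ -2.5866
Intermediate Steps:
(-72522 + 316172)/(-254272 + H) = (-72522 + 316172)/(-254272 + 160076) = 243650/(-94196) = 243650*(-1/94196) = -121825/47098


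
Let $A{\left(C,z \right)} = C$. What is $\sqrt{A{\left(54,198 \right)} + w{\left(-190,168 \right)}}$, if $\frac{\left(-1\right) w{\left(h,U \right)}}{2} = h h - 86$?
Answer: $i \sqrt{71974} \approx 268.28 i$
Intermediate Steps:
$w{\left(h,U \right)} = 172 - 2 h^{2}$ ($w{\left(h,U \right)} = - 2 \left(h h - 86\right) = - 2 \left(h^{2} - 86\right) = - 2 \left(-86 + h^{2}\right) = 172 - 2 h^{2}$)
$\sqrt{A{\left(54,198 \right)} + w{\left(-190,168 \right)}} = \sqrt{54 + \left(172 - 2 \left(-190\right)^{2}\right)} = \sqrt{54 + \left(172 - 72200\right)} = \sqrt{54 - 72028} = \sqrt{-71974} = i \sqrt{71974}$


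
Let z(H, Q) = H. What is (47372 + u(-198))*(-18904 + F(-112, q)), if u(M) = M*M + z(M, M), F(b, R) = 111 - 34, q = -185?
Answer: -1626238606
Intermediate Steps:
F(b, R) = 77
u(M) = M + M² (u(M) = M*M + M = M² + M = M + M²)
(47372 + u(-198))*(-18904 + F(-112, q)) = (47372 - 198*(1 - 198))*(-18904 + 77) = (47372 - 198*(-197))*(-18827) = (47372 + 39006)*(-18827) = 86378*(-18827) = -1626238606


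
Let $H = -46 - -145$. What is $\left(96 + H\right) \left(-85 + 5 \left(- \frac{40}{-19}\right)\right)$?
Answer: $- \frac{275925}{19} \approx -14522.0$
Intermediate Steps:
$H = 99$ ($H = -46 + 145 = 99$)
$\left(96 + H\right) \left(-85 + 5 \left(- \frac{40}{-19}\right)\right) = \left(96 + 99\right) \left(-85 + 5 \left(- \frac{40}{-19}\right)\right) = 195 \left(-85 + 5 \left(\left(-40\right) \left(- \frac{1}{19}\right)\right)\right) = 195 \left(-85 + 5 \cdot \frac{40}{19}\right) = 195 \left(-85 + \frac{200}{19}\right) = 195 \left(- \frac{1415}{19}\right) = - \frac{275925}{19}$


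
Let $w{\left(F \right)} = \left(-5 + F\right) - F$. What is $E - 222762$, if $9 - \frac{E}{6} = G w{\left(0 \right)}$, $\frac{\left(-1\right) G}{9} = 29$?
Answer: $-230538$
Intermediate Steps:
$w{\left(F \right)} = -5$
$G = -261$ ($G = \left(-9\right) 29 = -261$)
$E = -7776$ ($E = 54 - 6 \left(\left(-261\right) \left(-5\right)\right) = 54 - 7830 = -7776$)
$E - 222762 = -7776 - 222762 = -230538$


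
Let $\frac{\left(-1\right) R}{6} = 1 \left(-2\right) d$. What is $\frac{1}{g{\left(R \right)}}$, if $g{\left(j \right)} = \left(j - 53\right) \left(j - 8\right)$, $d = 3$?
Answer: $- \frac{1}{476} \approx -0.0021008$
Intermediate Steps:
$R = 36$ ($R = - 6 \cdot 1 \left(-2\right) 3 = - 6 \left(\left(-2\right) 3\right) = \left(-6\right) \left(-6\right) = 36$)
$g{\left(j \right)} = \left(-53 + j\right) \left(-8 + j\right)$
$\frac{1}{g{\left(R \right)}} = \frac{1}{424 + 36^{2} - 2196} = \frac{1}{424 + 1296 - 2196} = \frac{1}{-476} = - \frac{1}{476}$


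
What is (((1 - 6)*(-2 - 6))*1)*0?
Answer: 0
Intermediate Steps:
(((1 - 6)*(-2 - 6))*1)*0 = (-5*(-8)*1)*0 = (40*1)*0 = 40*0 = 0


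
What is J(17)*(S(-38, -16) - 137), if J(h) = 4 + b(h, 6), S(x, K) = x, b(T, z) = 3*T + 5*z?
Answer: -14875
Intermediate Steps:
J(h) = 34 + 3*h (J(h) = 4 + (3*h + 5*6) = 4 + (3*h + 30) = 4 + (30 + 3*h) = 34 + 3*h)
J(17)*(S(-38, -16) - 137) = (34 + 3*17)*(-38 - 137) = (34 + 51)*(-175) = 85*(-175) = -14875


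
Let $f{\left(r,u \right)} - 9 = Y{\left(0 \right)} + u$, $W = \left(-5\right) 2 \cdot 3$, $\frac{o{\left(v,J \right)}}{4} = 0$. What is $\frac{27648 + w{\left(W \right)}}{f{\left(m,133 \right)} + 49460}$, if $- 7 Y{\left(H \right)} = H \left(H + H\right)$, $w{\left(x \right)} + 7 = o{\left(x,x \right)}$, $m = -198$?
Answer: $\frac{27641}{49602} \approx 0.55726$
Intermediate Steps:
$o{\left(v,J \right)} = 0$ ($o{\left(v,J \right)} = 4 \cdot 0 = 0$)
$W = -30$ ($W = \left(-10\right) 3 = -30$)
$w{\left(x \right)} = -7$ ($w{\left(x \right)} = -7 + 0 = -7$)
$Y{\left(H \right)} = - \frac{2 H^{2}}{7}$ ($Y{\left(H \right)} = - \frac{H \left(H + H\right)}{7} = - \frac{H 2 H}{7} = - \frac{2 H^{2}}{7}$)
$f{\left(r,u \right)} = 9 + u$ ($f{\left(r,u \right)} = 9 + \left(- \frac{2 \cdot 0^{2}}{7} + u\right) = 9 + \left(\left(- \frac{2}{7}\right) 0 + u\right) = 9 + \left(0 + u\right) = 9 + u$)
$\frac{27648 + w{\left(W \right)}}{f{\left(m,133 \right)} + 49460} = \frac{27648 - 7}{\left(9 + 133\right) + 49460} = \frac{27641}{142 + 49460} = \frac{27641}{49602}$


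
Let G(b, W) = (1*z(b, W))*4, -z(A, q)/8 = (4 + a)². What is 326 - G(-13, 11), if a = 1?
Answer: 1126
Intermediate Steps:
z(A, q) = -200 (z(A, q) = -8*(4 + 1)² = -8*5² = -8*25 = -200)
G(b, W) = -800 (G(b, W) = (1*(-200))*4 = -200*4 = -800)
326 - G(-13, 11) = 326 - 1*(-800) = 326 + 800 = 1126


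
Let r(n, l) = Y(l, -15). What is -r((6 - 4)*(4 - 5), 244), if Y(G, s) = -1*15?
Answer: 15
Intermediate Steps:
Y(G, s) = -15
r(n, l) = -15
-r((6 - 4)*(4 - 5), 244) = -1*(-15) = 15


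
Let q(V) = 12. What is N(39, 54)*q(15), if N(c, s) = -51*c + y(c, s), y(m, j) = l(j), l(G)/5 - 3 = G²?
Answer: 151272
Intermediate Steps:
l(G) = 15 + 5*G²
y(m, j) = 15 + 5*j²
N(c, s) = 15 - 51*c + 5*s² (N(c, s) = -51*c + (15 + 5*s²) = 15 - 51*c + 5*s²)
N(39, 54)*q(15) = (15 - 51*39 + 5*54²)*12 = (15 - 1989 + 5*2916)*12 = (15 - 1989 + 14580)*12 = 12606*12 = 151272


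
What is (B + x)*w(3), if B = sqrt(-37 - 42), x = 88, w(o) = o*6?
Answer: 1584 + 18*I*sqrt(79) ≈ 1584.0 + 159.99*I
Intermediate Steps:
w(o) = 6*o
B = I*sqrt(79) (B = sqrt(-79) = I*sqrt(79) ≈ 8.8882*I)
(B + x)*w(3) = (I*sqrt(79) + 88)*(6*3) = (88 + I*sqrt(79))*18 = 1584 + 18*I*sqrt(79)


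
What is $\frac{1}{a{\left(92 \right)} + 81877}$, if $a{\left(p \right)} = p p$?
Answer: $\frac{1}{90341} \approx 1.1069 \cdot 10^{-5}$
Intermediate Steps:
$a{\left(p \right)} = p^{2}$
$\frac{1}{a{\left(92 \right)} + 81877} = \frac{1}{92^{2} + 81877} = \frac{1}{8464 + 81877} = \frac{1}{90341}$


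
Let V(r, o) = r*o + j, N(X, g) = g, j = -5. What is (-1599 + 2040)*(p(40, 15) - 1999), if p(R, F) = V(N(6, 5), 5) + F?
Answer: -866124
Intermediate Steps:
V(r, o) = -5 + o*r (V(r, o) = r*o - 5 = o*r - 5 = -5 + o*r)
p(R, F) = 20 + F (p(R, F) = (-5 + 5*5) + F = (-5 + 25) + F = 20 + F)
(-1599 + 2040)*(p(40, 15) - 1999) = (-1599 + 2040)*((20 + 15) - 1999) = 441*(35 - 1999) = 441*(-1964) = -866124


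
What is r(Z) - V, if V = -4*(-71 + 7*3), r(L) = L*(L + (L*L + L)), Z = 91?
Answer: 769933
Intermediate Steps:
r(L) = L*(L² + 2*L) (r(L) = L*(L + (L² + L)) = L*(L + (L + L²)) = L*(L² + 2*L))
V = 200 (V = -4*(-71 + 21) = -4*(-50) = 200)
r(Z) - V = 91²*(2 + 91) - 1*200 = 8281*93 - 200 = 770133 - 200 = 769933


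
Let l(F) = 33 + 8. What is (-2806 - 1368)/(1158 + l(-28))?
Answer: -4174/1199 ≈ -3.4812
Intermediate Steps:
l(F) = 41
(-2806 - 1368)/(1158 + l(-28)) = (-2806 - 1368)/(1158 + 41) = -4174/1199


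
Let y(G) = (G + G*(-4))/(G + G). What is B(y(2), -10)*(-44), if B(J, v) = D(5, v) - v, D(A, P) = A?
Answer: -660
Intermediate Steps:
y(G) = -3/2 (y(G) = (G - 4*G)/((2*G)) = (-3*G)*(1/(2*G)) = -3/2)
B(J, v) = 5 - v
B(y(2), -10)*(-44) = (5 - 1*(-10))*(-44) = (5 + 10)*(-44) = 15*(-44) = -660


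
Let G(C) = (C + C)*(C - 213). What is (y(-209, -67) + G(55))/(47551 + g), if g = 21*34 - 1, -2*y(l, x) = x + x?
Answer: -5771/16088 ≈ -0.35871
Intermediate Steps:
y(l, x) = -x (y(l, x) = -(x + x)/2 = -x)
G(C) = 2*C*(-213 + C) (G(C) = (2*C)*(-213 + C) = 2*C*(-213 + C))
g = 713 (g = 714 - 1 = 713)
(y(-209, -67) + G(55))/(47551 + g) = (-1*(-67) + 2*55*(-213 + 55))/(47551 + 713) = (67 + 2*55*(-158))/48264 = (67 - 17380)*(1/48264) = -17313*1/48264 = -5771/16088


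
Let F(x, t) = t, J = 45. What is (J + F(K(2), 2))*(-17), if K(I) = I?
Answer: -799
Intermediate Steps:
(J + F(K(2), 2))*(-17) = (45 + 2)*(-17) = 47*(-17) = -799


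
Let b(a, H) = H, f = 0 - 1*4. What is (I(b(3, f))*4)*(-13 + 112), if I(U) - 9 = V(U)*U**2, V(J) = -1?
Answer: -2772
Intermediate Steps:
f = -4 (f = 0 - 4 = -4)
I(U) = 9 - U**2
(I(b(3, f))*4)*(-13 + 112) = ((9 - 1*(-4)**2)*4)*(-13 + 112) = ((9 - 1*16)*4)*99 = ((9 - 16)*4)*99 = -7*4*99 = -28*99 = -2772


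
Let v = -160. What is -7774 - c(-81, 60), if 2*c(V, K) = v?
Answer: -7694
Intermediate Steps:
c(V, K) = -80 (c(V, K) = (½)*(-160) = -80)
-7774 - c(-81, 60) = -7774 - 1*(-80) = -7774 + 80 = -7694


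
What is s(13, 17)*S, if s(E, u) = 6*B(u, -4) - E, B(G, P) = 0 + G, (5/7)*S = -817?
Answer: -508991/5 ≈ -1.0180e+5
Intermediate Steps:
S = -5719/5 (S = (7/5)*(-817) = -5719/5 ≈ -1143.8)
B(G, P) = G
s(E, u) = -E + 6*u (s(E, u) = 6*u - E = -E + 6*u)
s(13, 17)*S = (-1*13 + 6*17)*(-5719/5) = (-13 + 102)*(-5719/5) = 89*(-5719/5) = -508991/5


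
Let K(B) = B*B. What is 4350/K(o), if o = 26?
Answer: 2175/338 ≈ 6.4349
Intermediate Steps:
K(B) = B**2
4350/K(o) = 4350/(26**2) = 4350/676 = 4350*(1/676) = 2175/338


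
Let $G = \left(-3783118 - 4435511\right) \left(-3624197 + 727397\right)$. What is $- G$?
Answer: $-23807724487200$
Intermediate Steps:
$G = 23807724487200$ ($G = \left(-8218629\right) \left(-2896800\right) = 23807724487200$)
$- G = \left(-1\right) 23807724487200 = -23807724487200$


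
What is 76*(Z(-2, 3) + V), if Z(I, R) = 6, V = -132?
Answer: -9576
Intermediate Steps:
76*(Z(-2, 3) + V) = 76*(6 - 132) = 76*(-126) = -9576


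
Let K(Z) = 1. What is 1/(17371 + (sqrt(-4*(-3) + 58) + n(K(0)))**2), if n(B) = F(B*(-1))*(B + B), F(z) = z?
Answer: 3489/60865381 + 4*sqrt(70)/304326905 ≈ 5.7433e-5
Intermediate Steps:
n(B) = -2*B**2 (n(B) = (B*(-1))*(B + B) = (-B)*(2*B) = -2*B**2)
1/(17371 + (sqrt(-4*(-3) + 58) + n(K(0)))**2) = 1/(17371 + (sqrt(-4*(-3) + 58) - 2*1**2)**2) = 1/(17371 + (sqrt(12 + 58) - 2*1)**2) = 1/(17371 + (sqrt(70) - 2)**2) = 1/(17371 + (-2 + sqrt(70))**2)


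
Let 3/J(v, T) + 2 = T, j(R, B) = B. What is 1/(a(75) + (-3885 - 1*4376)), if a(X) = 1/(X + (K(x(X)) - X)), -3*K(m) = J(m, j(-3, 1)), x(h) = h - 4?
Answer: -1/8260 ≈ -0.00012107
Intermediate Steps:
x(h) = -4 + h
J(v, T) = 3/(-2 + T)
K(m) = 1 (K(m) = -1/(-2 + 1) = -1/(-1) = -(-1) = -⅓*(-3) = 1)
a(X) = 1 (a(X) = 1/(X + (1 - X)) = 1/1 = 1)
1/(a(75) + (-3885 - 1*4376)) = 1/(1 + (-3885 - 1*4376)) = 1/(1 + (-3885 - 4376)) = 1/(1 - 8261) = 1/(-8260) = -1/8260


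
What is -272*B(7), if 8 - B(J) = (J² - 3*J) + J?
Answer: 7344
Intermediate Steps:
B(J) = 8 - J² + 2*J (B(J) = 8 - ((J² - 3*J) + J) = 8 - (J² - 2*J) = 8 + (-J² + 2*J) = 8 - J² + 2*J)
-272*B(7) = -272*(8 - 1*7² + 2*7) = -272*(8 - 1*49 + 14) = -272*(8 - 49 + 14) = -272*(-27) = 7344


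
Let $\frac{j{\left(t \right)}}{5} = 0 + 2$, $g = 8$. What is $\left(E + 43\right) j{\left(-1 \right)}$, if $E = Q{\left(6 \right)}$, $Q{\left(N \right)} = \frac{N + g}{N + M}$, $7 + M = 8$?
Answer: $450$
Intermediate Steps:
$M = 1$ ($M = -7 + 8 = 1$)
$j{\left(t \right)} = 10$ ($j{\left(t \right)} = 5 \left(0 + 2\right) = 5 \cdot 2 = 10$)
$Q{\left(N \right)} = \frac{8 + N}{1 + N}$ ($Q{\left(N \right)} = \frac{N + 8}{N + 1} = \frac{8 + N}{1 + N}$)
$E = 2$ ($E = \frac{8 + 6}{1 + 6} = \frac{1}{7} \cdot 14 = 2$)
$\left(E + 43\right) j{\left(-1 \right)} = \left(2 + 43\right) 10 = 45 \cdot 10 = 450$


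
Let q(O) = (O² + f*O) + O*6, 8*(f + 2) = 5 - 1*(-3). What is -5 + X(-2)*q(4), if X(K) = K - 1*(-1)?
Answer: -41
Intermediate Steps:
X(K) = 1 + K (X(K) = K + 1 = 1 + K)
f = -1 (f = -2 + (5 - 1*(-3))/8 = -2 + (5 + 3)/8 = -2 + (⅛)*8 = -2 + 1 = -1)
q(O) = O² + 5*O (q(O) = (O² - O) + O*6 = (O² - O) + 6*O = O² + 5*O)
-5 + X(-2)*q(4) = -5 + (1 - 2)*(4*(5 + 4)) = -5 - 4*9 = -5 - 1*36 = -5 - 36 = -41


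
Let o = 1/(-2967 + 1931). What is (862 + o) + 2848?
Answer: 3843559/1036 ≈ 3710.0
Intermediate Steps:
o = -1/1036 (o = 1/(-1036) = -1/1036 ≈ -0.00096525)
(862 + o) + 2848 = (862 - 1/1036) + 2848 = 893031/1036 + 2848 = 3843559/1036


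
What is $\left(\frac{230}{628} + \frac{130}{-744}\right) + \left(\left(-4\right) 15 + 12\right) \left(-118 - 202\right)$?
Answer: $\frac{897096625}{58404} \approx 15360.0$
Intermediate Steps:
$\left(\frac{230}{628} + \frac{130}{-744}\right) + \left(\left(-4\right) 15 + 12\right) \left(-118 - 202\right) = \left(230 \cdot \frac{1}{628} + 130 \left(- \frac{1}{744}\right)\right) + \left(-60 + 12\right) \left(-118 - 202\right) = \left(\frac{115}{314} - \frac{65}{372}\right) - -15360 = \frac{11185}{58404} + 15360 = \frac{897096625}{58404}$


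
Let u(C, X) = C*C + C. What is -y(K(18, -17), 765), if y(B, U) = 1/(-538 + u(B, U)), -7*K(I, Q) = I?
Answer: 49/26164 ≈ 0.0018728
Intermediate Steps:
K(I, Q) = -I/7
u(C, X) = C + C² (u(C, X) = C² + C = C + C²)
y(B, U) = 1/(-538 + B*(1 + B))
-y(K(18, -17), 765) = -1/(-538 + (-⅐*18)*(1 - ⅐*18)) = -1/(-538 - 18*(1 - 18/7)/7) = -1/(-538 - 18/7*(-11/7)) = -1/(-538 + 198/49) = -1/(-26164/49) = -1*(-49/26164) = 49/26164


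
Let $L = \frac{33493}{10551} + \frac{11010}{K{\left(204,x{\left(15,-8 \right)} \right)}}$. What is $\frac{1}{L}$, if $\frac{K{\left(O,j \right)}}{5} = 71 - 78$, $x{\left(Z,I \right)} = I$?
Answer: $- \frac{73857}{22998851} \approx -0.0032113$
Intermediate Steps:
$K{\left(O,j \right)} = -35$ ($K{\left(O,j \right)} = 5 \left(71 - 78\right) = 5 \left(-7\right) = -35$)
$L = - \frac{22998851}{73857}$ ($L = \frac{33493}{10551} + \frac{11010}{-35} = 33493 \cdot \frac{1}{10551} + 11010 \left(- \frac{1}{35}\right) = \frac{33493}{10551} - \frac{2202}{7} = - \frac{22998851}{73857} \approx -311.4$)
$\frac{1}{L} = \frac{1}{- \frac{22998851}{73857}} = - \frac{73857}{22998851}$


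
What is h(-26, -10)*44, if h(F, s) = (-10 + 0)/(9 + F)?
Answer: 440/17 ≈ 25.882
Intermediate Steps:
h(F, s) = -10/(9 + F)
h(-26, -10)*44 = -10/(9 - 26)*44 = -10/(-17)*44 = -10*(-1/17)*44 = (10/17)*44 = 440/17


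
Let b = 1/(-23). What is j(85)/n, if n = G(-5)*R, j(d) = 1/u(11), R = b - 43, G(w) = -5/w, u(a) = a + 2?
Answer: -23/12870 ≈ -0.0017871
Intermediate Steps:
u(a) = 2 + a
b = -1/23 ≈ -0.043478
R = -990/23 (R = -1/23 - 43 = -990/23 ≈ -43.043)
j(d) = 1/13 (j(d) = 1/(2 + 11) = 1/13)
n = -990/23 (n = -5/(-5)*(-990/23) = -5*(-⅕)*(-990/23) = 1*(-990/23) = -990/23 ≈ -43.043)
j(85)/n = 1/(13*(-990/23)) = (1/13)*(-23/990) = -23/12870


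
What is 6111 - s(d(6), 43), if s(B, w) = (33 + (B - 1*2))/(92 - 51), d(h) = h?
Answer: 250514/41 ≈ 6110.1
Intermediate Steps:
s(B, w) = 31/41 + B/41 (s(B, w) = (33 + (B - 2))/41 = (33 + (-2 + B))*(1/41) = (31 + B)*(1/41) = 31/41 + B/41)
6111 - s(d(6), 43) = 6111 - (31/41 + (1/41)*6) = 6111 - (31/41 + 6/41) = 6111 - 1*37/41 = 6111 - 37/41 = 250514/41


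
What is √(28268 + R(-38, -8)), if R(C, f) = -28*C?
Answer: 2*√7333 ≈ 171.27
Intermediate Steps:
√(28268 + R(-38, -8)) = √(28268 - 28*(-38)) = √(28268 + 1064) = √29332 = 2*√7333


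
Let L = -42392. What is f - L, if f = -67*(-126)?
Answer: 50834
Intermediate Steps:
f = 8442
f - L = 8442 - 1*(-42392) = 8442 + 42392 = 50834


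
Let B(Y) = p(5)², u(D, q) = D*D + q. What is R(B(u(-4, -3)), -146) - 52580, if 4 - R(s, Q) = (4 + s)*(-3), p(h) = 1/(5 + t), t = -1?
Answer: -841021/16 ≈ -52564.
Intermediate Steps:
p(h) = ¼ (p(h) = 1/(5 - 1) = 1/4 = ¼)
u(D, q) = q + D² (u(D, q) = D² + q = q + D²)
B(Y) = 1/16 (B(Y) = (¼)² = 1/16)
R(s, Q) = 16 + 3*s (R(s, Q) = 4 - (4 + s)*(-3) = 4 - (-12 - 3*s) = 4 + (12 + 3*s) = 16 + 3*s)
R(B(u(-4, -3)), -146) - 52580 = (16 + 3*(1/16)) - 52580 = (16 + 3/16) - 52580 = 259/16 - 52580 = -841021/16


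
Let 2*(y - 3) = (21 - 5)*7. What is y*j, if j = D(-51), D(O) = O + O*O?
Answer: 150450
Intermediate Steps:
D(O) = O + O²
j = 2550 (j = -51*(1 - 51) = -51*(-50) = 2550)
y = 59 (y = 3 + ((21 - 5)*7)/2 = 3 + (16*7)/2 = 3 + (½)*112 = 3 + 56 = 59)
y*j = 59*2550 = 150450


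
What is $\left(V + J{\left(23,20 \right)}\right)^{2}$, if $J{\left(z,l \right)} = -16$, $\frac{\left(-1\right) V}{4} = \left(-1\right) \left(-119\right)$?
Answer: $242064$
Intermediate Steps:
$V = -476$ ($V = - 4 \left(\left(-1\right) \left(-119\right)\right) = \left(-4\right) 119 = -476$)
$\left(V + J{\left(23,20 \right)}\right)^{2} = \left(-476 - 16\right)^{2} = \left(-492\right)^{2} = 242064$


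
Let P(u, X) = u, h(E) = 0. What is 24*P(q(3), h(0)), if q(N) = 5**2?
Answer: 600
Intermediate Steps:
q(N) = 25
24*P(q(3), h(0)) = 24*25 = 600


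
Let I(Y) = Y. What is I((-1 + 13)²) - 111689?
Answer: -111545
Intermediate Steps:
I((-1 + 13)²) - 111689 = (-1 + 13)² - 111689 = 12² - 111689 = 144 - 111689 = -111545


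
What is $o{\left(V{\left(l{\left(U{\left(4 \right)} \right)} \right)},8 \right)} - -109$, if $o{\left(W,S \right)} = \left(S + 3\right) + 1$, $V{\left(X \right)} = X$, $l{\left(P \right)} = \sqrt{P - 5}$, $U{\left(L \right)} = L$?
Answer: $121$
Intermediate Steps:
$l{\left(P \right)} = \sqrt{-5 + P}$
$o{\left(W,S \right)} = 4 + S$ ($o{\left(W,S \right)} = \left(3 + S\right) + 1 = 4 + S$)
$o{\left(V{\left(l{\left(U{\left(4 \right)} \right)} \right)},8 \right)} - -109 = \left(4 + 8\right) - -109 = 12 + 109 = 121$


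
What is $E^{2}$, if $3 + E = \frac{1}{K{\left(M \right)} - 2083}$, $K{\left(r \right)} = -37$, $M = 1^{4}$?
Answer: $\frac{40462321}{4494400} \approx 9.0028$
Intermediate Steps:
$M = 1$
$E = - \frac{6361}{2120}$ ($E = -3 + \frac{1}{-37 - 2083} = -3 + \frac{1}{-2120} = -3 - \frac{1}{2120} = - \frac{6361}{2120} \approx -3.0005$)
$E^{2} = \left(- \frac{6361}{2120}\right)^{2} = \frac{40462321}{4494400}$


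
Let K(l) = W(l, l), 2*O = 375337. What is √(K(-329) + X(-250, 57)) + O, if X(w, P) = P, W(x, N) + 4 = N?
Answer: 375337/2 + 2*I*√69 ≈ 1.8767e+5 + 16.613*I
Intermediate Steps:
W(x, N) = -4 + N
O = 375337/2 (O = (½)*375337 = 375337/2 ≈ 1.8767e+5)
K(l) = -4 + l
√(K(-329) + X(-250, 57)) + O = √((-4 - 329) + 57) + 375337/2 = √(-333 + 57) + 375337/2 = √(-276) + 375337/2 = 2*I*√69 + 375337/2 = 375337/2 + 2*I*√69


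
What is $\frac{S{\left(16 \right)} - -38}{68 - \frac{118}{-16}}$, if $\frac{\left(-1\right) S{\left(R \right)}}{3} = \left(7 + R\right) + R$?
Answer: $- \frac{632}{603} \approx -1.0481$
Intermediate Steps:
$S{\left(R \right)} = -21 - 6 R$ ($S{\left(R \right)} = - 3 \left(\left(7 + R\right) + R\right) = - 3 \left(7 + 2 R\right) = -21 - 6 R$)
$\frac{S{\left(16 \right)} - -38}{68 - \frac{118}{-16}} = \frac{\left(-21 - 96\right) - -38}{68 - \frac{118}{-16}} = \frac{\left(-21 - 96\right) + \left(-55 + 93\right)}{68 - - \frac{59}{8}} = \frac{-117 + 38}{68 + \frac{59}{8}} = - \frac{79}{\frac{603}{8}} = \left(-79\right) \frac{8}{603} = - \frac{632}{603}$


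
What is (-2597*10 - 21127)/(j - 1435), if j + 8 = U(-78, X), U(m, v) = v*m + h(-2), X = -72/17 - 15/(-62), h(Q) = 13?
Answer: 24820119/589459 ≈ 42.107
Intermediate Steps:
X = -4209/1054 (X = -72*1/17 - 15*(-1/62) = -72/17 + 15/62 = -4209/1054 ≈ -3.9934)
U(m, v) = 13 + m*v (U(m, v) = v*m + 13 = m*v + 13 = 13 + m*v)
j = 166786/527 (j = -8 + (13 - 78*(-4209/1054)) = -8 + (13 + 164151/527) = -8 + 171002/527 = 166786/527 ≈ 316.48)
(-2597*10 - 21127)/(j - 1435) = (-2597*10 - 21127)/(166786/527 - 1435) = (-25970 - 21127)/(-589459/527) = -47097*(-527/589459) = 24820119/589459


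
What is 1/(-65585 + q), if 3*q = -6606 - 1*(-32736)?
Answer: -1/56875 ≈ -1.7582e-5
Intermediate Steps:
q = 8710 (q = (-6606 - 1*(-32736))/3 = (-6606 + 32736)/3 = (⅓)*26130 = 8710)
1/(-65585 + q) = 1/(-65585 + 8710) = 1/(-56875) = -1/56875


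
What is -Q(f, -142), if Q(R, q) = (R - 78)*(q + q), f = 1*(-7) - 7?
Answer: -26128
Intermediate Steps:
f = -14 (f = -7 - 7 = -14)
Q(R, q) = 2*q*(-78 + R) (Q(R, q) = (-78 + R)*(2*q) = 2*q*(-78 + R))
-Q(f, -142) = -2*(-142)*(-78 - 14) = -2*(-142)*(-92) = -1*26128 = -26128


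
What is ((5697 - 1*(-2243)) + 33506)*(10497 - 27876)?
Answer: -720290034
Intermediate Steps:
((5697 - 1*(-2243)) + 33506)*(10497 - 27876) = ((5697 + 2243) + 33506)*(-17379) = (7940 + 33506)*(-17379) = 41446*(-17379) = -720290034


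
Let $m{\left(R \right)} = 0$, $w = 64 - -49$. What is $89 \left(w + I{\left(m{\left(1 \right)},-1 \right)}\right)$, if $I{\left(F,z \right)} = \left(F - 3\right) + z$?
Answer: $9701$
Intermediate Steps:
$w = 113$ ($w = 64 + 49 = 113$)
$I{\left(F,z \right)} = -3 + F + z$ ($I{\left(F,z \right)} = \left(-3 + F\right) + z = -3 + F + z$)
$89 \left(w + I{\left(m{\left(1 \right)},-1 \right)}\right) = 89 \left(113 - 4\right) = 89 \cdot 109 = 9701$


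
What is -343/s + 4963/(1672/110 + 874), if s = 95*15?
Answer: 593621/111150 ≈ 5.3407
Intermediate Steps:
s = 1425
-343/s + 4963/(1672/110 + 874) = -343/1425 + 4963/(1672/110 + 874) = -343*1/1425 + 4963/(1672*(1/110) + 874) = -343/1425 + 4963/(76/5 + 874) = -343/1425 + 4963/(4446/5) = -343/1425 + 4963*(5/4446) = -343/1425 + 24815/4446 = 593621/111150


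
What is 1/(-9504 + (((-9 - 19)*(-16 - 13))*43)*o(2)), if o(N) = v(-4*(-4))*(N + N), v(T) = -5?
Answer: -1/707824 ≈ -1.4128e-6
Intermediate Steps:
o(N) = -10*N (o(N) = -5*(N + N) = -10*N)
1/(-9504 + (((-9 - 19)*(-16 - 13))*43)*o(2)) = 1/(-9504 + (((-9 - 19)*(-16 - 13))*43)*(-10*2)) = 1/(-9504 + (-28*(-29)*43)*(-20)) = 1/(-9504 + (812*43)*(-20)) = 1/(-9504 + 34916*(-20)) = 1/(-9504 - 698320) = 1/(-707824) = -1/707824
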